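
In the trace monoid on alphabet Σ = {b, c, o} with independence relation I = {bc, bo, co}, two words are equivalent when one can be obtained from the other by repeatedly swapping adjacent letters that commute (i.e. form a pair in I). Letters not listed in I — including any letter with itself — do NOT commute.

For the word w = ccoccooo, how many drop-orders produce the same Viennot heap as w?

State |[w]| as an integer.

drop 0:c onto floor
drop 1:c onto {0:c}
drop 2:o onto floor
drop 3:c onto {1:c}
drop 4:c onto {3:c}
drop 5:o onto {2:o}
drop 6:o onto {5:o}
drop 7:o onto {6:o}
ground layer = {0:c, 2:o}
drop-orders for the pieces not yet dropped (sum over which currently-grounded one goes next):
  1 to go: {4} 1  {7} 1
  2 to go: {3,4} 1  {4,7} 2  {6,7} 1
  3 to go: {1,3,4} 1  {3,4,7} 3  {4,6,7} 3  {5,6,7} 1
  4 to go: {0,1,3,4} 1  {1,3,4,7} 4  {2,5,6,7} 1  {3,4,6,7} 6  {4,5,6,7} 4
  5 to go: {0,1,3,4,7} 5  {1,3,4,6,7} 10  {2,4,5,6,7} 5  {3,4,5,6,7} 10
  6 to go: {0,1,3,4,6,7} 15  {1,3,4,5,6,7} 20  {2,3,4,5,6,7} 15
  if 0:c drops first: 35 orders
  if 2:o drops first: 35 orders
heap linearizations: 70

70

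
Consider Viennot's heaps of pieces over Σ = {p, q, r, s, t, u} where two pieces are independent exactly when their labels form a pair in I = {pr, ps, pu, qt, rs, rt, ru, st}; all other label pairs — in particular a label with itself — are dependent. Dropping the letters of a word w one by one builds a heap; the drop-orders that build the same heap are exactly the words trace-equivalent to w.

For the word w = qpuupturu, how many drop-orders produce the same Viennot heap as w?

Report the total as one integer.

drop 0:q onto floor
drop 1:p onto {0:q}
drop 2:u onto {0:q}
drop 3:u onto {2:u}
drop 4:p onto {1:p}
drop 5:t onto {3:u, 4:p}
drop 6:u onto {5:t}
drop 7:r onto {0:q}
drop 8:u onto {6:u}
ground layer = {0:q}
drop-orders for the pieces not yet dropped (sum over which currently-grounded one goes next):
  1 to go: {7} 1  {8} 1
  2 to go: {6,8} 1  {7,8} 2
  3 to go: {5,6,8} 1  {6,7,8} 3
  4 to go: {3,5,6,8} 1  {4,5,6,8} 1  {5,6,7,8} 4
  5 to go: {1,4,5,6,8} 1  {2,3,5,6,8} 1  {3,4,5,6,8} 2  {3,5,6,7,8} 5  {4,5,6,7,8} 5
  6 to go: {1,3,4,5,6,8} 3  {1,4,5,6,7,8} 6  {2,3,4,5,6,8} 3  {2,3,5,6,7,8} 6  {3,4,5,6,7,8} 12
  7 to go: {1,2,3,4,5,6,8} 6  {1,3,4,5,6,7,8} 21  {2,3,4,5,6,7,8} 21
  if 0:q drops first: 48 orders

48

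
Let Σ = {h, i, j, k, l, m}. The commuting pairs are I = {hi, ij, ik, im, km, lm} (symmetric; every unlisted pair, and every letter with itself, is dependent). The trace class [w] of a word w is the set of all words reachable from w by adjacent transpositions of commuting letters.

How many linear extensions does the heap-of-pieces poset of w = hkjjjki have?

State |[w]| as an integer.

0(h) covers ∅
1(k) covers 0:h
2(j) covers 1:k
3(j) covers 2:j
4(j) covers 3:j
5(k) covers 4:j
6(i) covers ∅
floor of heap: 0:h, 6:i
completions by unplaced set U, small U first (add the entries for U minus each lowest piece of U):
  |U|=1: {5}:1  {6}:1
  |U|=2: {4,5}:1  {5,6}:2
  |U|=3: {3,4,5}:1  {4,5,6}:3
  |U|=4: {2,3,4,5}:1  {3,4,5,6}:4
  |U|=5: {1,2,3,4,5}:1  {2,3,4,5,6}:5
  start at 0(h): 6
  start at 6(i): 1
sum over floor = 7

7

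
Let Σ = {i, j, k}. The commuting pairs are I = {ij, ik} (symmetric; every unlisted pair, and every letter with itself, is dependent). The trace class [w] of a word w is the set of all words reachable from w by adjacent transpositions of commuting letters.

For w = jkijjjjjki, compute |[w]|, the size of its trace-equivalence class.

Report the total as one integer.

0(j) covers ∅
1(k) covers 0:j
2(i) covers ∅
3(j) covers 1:k
4(j) covers 3:j
5(j) covers 4:j
6(j) covers 5:j
7(j) covers 6:j
8(k) covers 7:j
9(i) covers 2:i
floor of heap: 0:j, 2:i
completions by unplaced set U, small U first (add the entries for U minus each lowest piece of U):
  |U|=1: {8}:1  {9}:1
  |U|=2: {2,9}:1  {7,8}:1  {8,9}:2
  |U|=3: {2,8,9}:3  {6,7,8}:1  {7,8,9}:3
  |U|=4: {2,7,8,9}:6  {5,6,7,8}:1  {6,7,8,9}:4
  |U|=5: {2,6,7,8,9}:10  {4,5,6,7,8}:1  {5,6,7,8,9}:5
  |U|=6: {2,5,6,7,8,9}:15  {3,4,5,6,7,8}:1  {4,5,6,7,8,9}:6
  |U|=7: {1,3,4,5,6,7,8}:1  {2,4,5,6,7,8,9}:21  {3,4,5,6,7,8,9}:7
  |U|=8: {0,1,3,4,5,6,7,8}:1  {1,3,4,5,6,7,8,9}:8  {2,3,4,5,6,7,8,9}:28
  start at 0(j): 36
  start at 2(i): 9
sum over floor = 45

45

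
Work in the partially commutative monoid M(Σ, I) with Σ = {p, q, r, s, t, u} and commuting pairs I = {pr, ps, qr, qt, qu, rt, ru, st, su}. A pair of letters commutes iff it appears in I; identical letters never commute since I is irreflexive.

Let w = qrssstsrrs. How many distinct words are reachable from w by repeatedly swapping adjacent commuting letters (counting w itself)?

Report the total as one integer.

drop 0:q onto floor
drop 1:r onto floor
drop 2:s onto {0:q, 1:r}
drop 3:s onto {2:s}
drop 4:s onto {3:s}
drop 5:t onto floor
drop 6:s onto {4:s}
drop 7:r onto {6:s}
drop 8:r onto {7:r}
drop 9:s onto {8:r}
ground layer = {0:q, 1:r, 5:t}
drop-orders for the pieces not yet dropped (sum over which currently-grounded one goes next):
  1 to go: {5} 1  {9} 1
  2 to go: {5,9} 2  {8,9} 1
  3 to go: {5,8,9} 3  {7,8,9} 1
  4 to go: {5,7,8,9} 4  {6,7,8,9} 1
  5 to go: {4,6,7,8,9} 1  {5,6,7,8,9} 5
  6 to go: {3,4,6,7,8,9} 1  {4,5,6,7,8,9} 6
  7 to go: {2,3,4,6,7,8,9} 1  {3,4,5,6,7,8,9} 7
  8 to go: {0,2,3,4,6,7,8,9} 1  {1,2,3,4,6,7,8,9} 1  {2,3,4,5,6,7,8,9} 8
  if 0:q drops first: 9 orders
  if 1:r drops first: 9 orders
  if 5:t drops first: 2 orders
heap linearizations: 20

20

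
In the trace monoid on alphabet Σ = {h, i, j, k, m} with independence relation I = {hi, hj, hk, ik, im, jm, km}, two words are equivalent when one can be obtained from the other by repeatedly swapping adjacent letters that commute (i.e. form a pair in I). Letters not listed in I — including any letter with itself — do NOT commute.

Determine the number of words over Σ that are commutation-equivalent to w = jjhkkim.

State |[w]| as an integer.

63

#0=j has no predecessor
#1=j depends on [0:j]
#2=h has no predecessor
#3=k depends on [1:j]
#4=k depends on [3:k]
#5=i depends on [1:j]
#6=m depends on [2:h]
sources: [0:j, 2:h]
N(rest) = Σ N(rest − s) over sources s of rest; N(one piece) = 1:
  size 1 → [4]=1  [5]=1  [6]=1
  size 2 → [2,6]=1  [3,4]=1  [4,5]=2  [4,6]=2  [5,6]=2
  size 3 → [2,4,6]=3  [2,5,6]=3  [3,4,5]=3  [3,4,6]=3  [4,5,6]=6
  size 4 → [1,3,4,5]=3  [2,3,4,6]=6  [2,4,5,6]=12  [3,4,5,6]=12
  size 5 → [0,1,3,4,5]=3  [1,3,4,5,6]=15  [2,3,4,5,6]=30
  first=0(j) contributes 45
  first=2(h) contributes 18
|[w]| = 63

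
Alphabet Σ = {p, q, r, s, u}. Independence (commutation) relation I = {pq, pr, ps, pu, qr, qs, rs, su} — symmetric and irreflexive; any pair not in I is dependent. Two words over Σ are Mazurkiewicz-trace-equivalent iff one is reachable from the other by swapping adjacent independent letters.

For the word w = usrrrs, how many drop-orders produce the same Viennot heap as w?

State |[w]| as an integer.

15

#0=u has no predecessor
#1=s has no predecessor
#2=r depends on [0:u]
#3=r depends on [2:r]
#4=r depends on [3:r]
#5=s depends on [1:s]
sources: [0:u, 1:s]
N(rest) = Σ N(rest − s) over sources s of rest; N(one piece) = 1:
  size 1 → [4]=1  [5]=1
  size 2 → [1,5]=1  [3,4]=1  [4,5]=2
  size 3 → [1,4,5]=3  [2,3,4]=1  [3,4,5]=3
  size 4 → [0,2,3,4]=1  [1,3,4,5]=6  [2,3,4,5]=4
  first=0(u) contributes 10
  first=1(s) contributes 5
|[w]| = 15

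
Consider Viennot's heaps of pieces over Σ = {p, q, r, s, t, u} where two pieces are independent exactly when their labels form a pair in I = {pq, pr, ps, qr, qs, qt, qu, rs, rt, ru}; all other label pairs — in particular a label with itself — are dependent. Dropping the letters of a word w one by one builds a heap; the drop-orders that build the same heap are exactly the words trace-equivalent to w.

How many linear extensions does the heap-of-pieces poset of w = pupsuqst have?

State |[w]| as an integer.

16

0(p) covers ∅
1(u) covers 0:p
2(p) covers 1:u
3(s) covers 1:u
4(u) covers 2:p, 3:s
5(q) covers ∅
6(s) covers 4:u
7(t) covers 6:s
floor of heap: 0:p, 5:q
completions by unplaced set U, small U first (add the entries for U minus each lowest piece of U):
  |U|=1: {5}:1  {7}:1
  |U|=2: {5,7}:2  {6,7}:1
  |U|=3: {4,6,7}:1  {5,6,7}:3
  |U|=4: {2,4,6,7}:1  {3,4,6,7}:1  {4,5,6,7}:4
  |U|=5: {2,3,4,6,7}:2  {2,4,5,6,7}:5  {3,4,5,6,7}:5
  |U|=6: {1,2,3,4,6,7}:2  {2,3,4,5,6,7}:12
  start at 0(p): 14
  start at 5(q): 2
sum over floor = 16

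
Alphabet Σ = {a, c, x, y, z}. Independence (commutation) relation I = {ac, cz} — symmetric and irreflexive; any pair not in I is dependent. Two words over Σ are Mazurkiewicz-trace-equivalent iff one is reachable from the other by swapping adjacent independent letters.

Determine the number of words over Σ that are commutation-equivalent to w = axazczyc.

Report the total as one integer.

drop 0:a onto floor
drop 1:x onto {0:a}
drop 2:a onto {1:x}
drop 3:z onto {2:a}
drop 4:c onto {1:x}
drop 5:z onto {3:z}
drop 6:y onto {4:c, 5:z}
drop 7:c onto {6:y}
ground layer = {0:a}
drop-orders for the pieces not yet dropped (sum over which currently-grounded one goes next):
  1 to go: {7} 1
  2 to go: {6,7} 1
  3 to go: {4,6,7} 1  {5,6,7} 1
  4 to go: {3,5,6,7} 1  {4,5,6,7} 2
  5 to go: {2,3,5,6,7} 1  {3,4,5,6,7} 3
  6 to go: {2,3,4,5,6,7} 4
  if 0:a drops first: 4 orders

4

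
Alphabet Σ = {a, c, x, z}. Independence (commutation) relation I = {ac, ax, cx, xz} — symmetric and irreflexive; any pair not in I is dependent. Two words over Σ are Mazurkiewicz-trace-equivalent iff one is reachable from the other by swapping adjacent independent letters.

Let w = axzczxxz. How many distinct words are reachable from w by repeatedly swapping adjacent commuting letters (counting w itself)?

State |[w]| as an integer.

piece 0:a — minimal
piece 1:x — minimal
piece 2:z rests on {0:a}
piece 3:c rests on {2:z}
piece 4:z rests on {3:c}
piece 5:x rests on {1:x}
piece 6:x rests on {5:x}
piece 7:z rests on {4:z}
minimal pieces: {0:a, 1:x}
ways to finish when only these pieces remain (= sum over removing one remaining piece with nothing left below it):
  1 left: {6}→1  {7}→1
  2 left: {4,7}→1  {5,6}→1  {6,7}→2
  3 left: {1,5,6}→1  {3,4,7}→1  {4,6,7}→3  {5,6,7}→3
  4 left: {1,5,6,7}→4  {2,3,4,7}→1  {3,4,6,7}→4  {4,5,6,7}→6
  5 left: {0,2,3,4,7}→1  {1,4,5,6,7}→10  {2,3,4,6,7}→5  {3,4,5,6,7}→10
  6 left: {0,2,3,4,6,7}→6  {1,3,4,5,6,7}→20  {2,3,4,5,6,7}→15
  placing 0:a first → 35 extensions
  placing 1:x first → 21 extensions
total linear extensions = 56

56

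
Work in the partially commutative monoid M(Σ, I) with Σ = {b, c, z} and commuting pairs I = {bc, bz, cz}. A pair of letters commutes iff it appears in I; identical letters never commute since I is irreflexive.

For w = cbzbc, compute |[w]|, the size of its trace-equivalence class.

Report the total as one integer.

drop 0:c onto floor
drop 1:b onto floor
drop 2:z onto floor
drop 3:b onto {1:b}
drop 4:c onto {0:c}
ground layer = {0:c, 1:b, 2:z}
drop-orders for the pieces not yet dropped (sum over which currently-grounded one goes next):
  1 to go: {2} 1  {3} 1  {4} 1
  2 to go: {0,4} 1  {1,3} 1  {2,3} 2  {2,4} 2  {3,4} 2
  3 to go: {0,2,4} 3  {0,3,4} 3  {1,2,3} 3  {1,3,4} 3  {2,3,4} 6
  if 0:c drops first: 12 orders
  if 1:b drops first: 12 orders
  if 2:z drops first: 6 orders
heap linearizations: 30

30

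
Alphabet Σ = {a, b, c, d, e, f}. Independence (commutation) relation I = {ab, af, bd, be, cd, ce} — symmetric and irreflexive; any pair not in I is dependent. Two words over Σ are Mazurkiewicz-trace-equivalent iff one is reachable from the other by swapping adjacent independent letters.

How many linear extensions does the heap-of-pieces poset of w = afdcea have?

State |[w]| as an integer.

6

#0=a has no predecessor
#1=f has no predecessor
#2=d depends on [0:a, 1:f]
#3=c depends on [0:a, 1:f]
#4=e depends on [2:d]
#5=a depends on [3:c, 4:e]
sources: [0:a, 1:f]
N(rest) = Σ N(rest − s) over sources s of rest; N(one piece) = 1:
  size 1 → [5]=1
  size 2 → [3,5]=1  [4,5]=1
  size 3 → [2,4,5]=1  [3,4,5]=2
  size 4 → [2,3,4,5]=3
  first=0(a) contributes 3
  first=1(f) contributes 3
|[w]| = 6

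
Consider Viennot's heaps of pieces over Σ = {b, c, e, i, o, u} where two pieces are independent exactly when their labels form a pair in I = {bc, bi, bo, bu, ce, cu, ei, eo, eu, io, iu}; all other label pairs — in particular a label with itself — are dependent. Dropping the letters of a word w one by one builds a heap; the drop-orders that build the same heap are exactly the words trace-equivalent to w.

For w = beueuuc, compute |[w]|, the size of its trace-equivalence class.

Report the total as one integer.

140

drop 0:b onto floor
drop 1:e onto {0:b}
drop 2:u onto floor
drop 3:e onto {1:e}
drop 4:u onto {2:u}
drop 5:u onto {4:u}
drop 6:c onto floor
ground layer = {0:b, 2:u, 6:c}
drop-orders for the pieces not yet dropped (sum over which currently-grounded one goes next):
  1 to go: {3} 1  {5} 1  {6} 1
  2 to go: {1,3} 1  {3,5} 2  {3,6} 2  {4,5} 1  {5,6} 2
  3 to go: {0,1,3} 1  {1,3,5} 3  {1,3,6} 3  {2,4,5} 1  {3,4,5} 3  {3,5,6} 6  {4,5,6} 3
  4 to go: {0,1,3,5} 4  {0,1,3,6} 4  {1,3,4,5} 6  {1,3,5,6} 12  {2,3,4,5} 4  {2,4,5,6} 4  {3,4,5,6} 12
  5 to go: {0,1,3,4,5} 10  {0,1,3,5,6} 20  {1,2,3,4,5} 10  {1,3,4,5,6} 30  {2,3,4,5,6} 20
  if 0:b drops first: 60 orders
  if 2:u drops first: 60 orders
  if 6:c drops first: 20 orders
heap linearizations: 140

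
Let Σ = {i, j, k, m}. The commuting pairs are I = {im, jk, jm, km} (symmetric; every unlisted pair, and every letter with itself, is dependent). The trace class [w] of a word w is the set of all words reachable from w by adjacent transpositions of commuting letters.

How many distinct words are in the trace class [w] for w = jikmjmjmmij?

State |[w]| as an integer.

990

#0=j has no predecessor
#1=i depends on [0:j]
#2=k depends on [1:i]
#3=m has no predecessor
#4=j depends on [1:i]
#5=m depends on [3:m]
#6=j depends on [4:j]
#7=m depends on [5:m]
#8=m depends on [7:m]
#9=i depends on [2:k, 6:j]
#10=j depends on [9:i]
sources: [0:j, 3:m]
N(rest) = Σ N(rest − s) over sources s of rest; N(one piece) = 1:
  size 1 → [8]=1  [10]=1
  size 2 → [7,8]=1  [8,10]=2  [9,10]=1
  size 3 → [2,9,10]=1  [5,7,8]=1  [6,9,10]=1  [7,8,10]=3  [8,9,10]=3
  size 4 → [2,6,9,10]=2  [2,8,9,10]=4  [3,5,7,8]=1  [4,6,9,10]=1  [5,7,8,10]=4  [6,8,9,10]=4  [7,8,9,10]=6
  size 5 → [2,4,6,9,10]=3  [2,6,8,9,10]=10  [2,7,8,9,10]=10  [3,5,7,8,10]=5  [4,6,8,9,10]=5  [5,7,8,9,10]=10  [6,7,8,9,10]=10
  size 6 → [1,2,4,6,9,10]=3  [2,4,6,8,9,10]=18  [2,5,7,8,9,10]=20  [2,6,7,8,9,10]=30  [3,5,7,8,9,10]=15  [4,6,7,8,9,10]=15  [5,6,7,8,9,10]=20
  size 7 → [0,1,2,4,6,9,10]=3  [1,2,4,6,8,9,10]=21  [2,3,5,7,8,9,10]=35  [2,4,6,7,8,9,10]=63  [2,5,6,7,8,9,10]=70  [3,5,6,7,8,9,10]=35  [4,5,6,7,8,9,10]=35
  size 8 → [0,1,2,4,6,8,9,10]=24  [1,2,4,6,7,8,9,10]=84  [2,3,5,6,7,8,9,10]=140  [2,4,5,6,7,8,9,10]=168  [3,4,5,6,7,8,9,10]=70
  size 9 → [0,1,2,4,6,7,8,9,10]=108  [1,2,4,5,6,7,8,9,10]=252  [2,3,4,5,6,7,8,9,10]=378
  first=0(j) contributes 630
  first=3(m) contributes 360
|[w]| = 990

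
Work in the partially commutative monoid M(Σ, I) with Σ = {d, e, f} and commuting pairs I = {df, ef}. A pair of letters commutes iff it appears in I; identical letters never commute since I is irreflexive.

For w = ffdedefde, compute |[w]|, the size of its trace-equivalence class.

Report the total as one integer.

0(f) covers ∅
1(f) covers 0:f
2(d) covers ∅
3(e) covers 2:d
4(d) covers 3:e
5(e) covers 4:d
6(f) covers 1:f
7(d) covers 5:e
8(e) covers 7:d
floor of heap: 0:f, 2:d
completions by unplaced set U, small U first (add the entries for U minus each lowest piece of U):
  |U|=1: {6}:1  {8}:1
  |U|=2: {1,6}:1  {6,8}:2  {7,8}:1
  |U|=3: {0,1,6}:1  {1,6,8}:3  {5,7,8}:1  {6,7,8}:3
  |U|=4: {0,1,6,8}:4  {1,6,7,8}:6  {4,5,7,8}:1  {5,6,7,8}:4
  |U|=5: {0,1,6,7,8}:10  {1,5,6,7,8}:10  {3,4,5,7,8}:1  {4,5,6,7,8}:5
  |U|=6: {0,1,5,6,7,8}:20  {1,4,5,6,7,8}:15  {2,3,4,5,7,8}:1  {3,4,5,6,7,8}:6
  |U|=7: {0,1,4,5,6,7,8}:35  {1,3,4,5,6,7,8}:21  {2,3,4,5,6,7,8}:7
  start at 0(f): 28
  start at 2(d): 56
sum over floor = 84

84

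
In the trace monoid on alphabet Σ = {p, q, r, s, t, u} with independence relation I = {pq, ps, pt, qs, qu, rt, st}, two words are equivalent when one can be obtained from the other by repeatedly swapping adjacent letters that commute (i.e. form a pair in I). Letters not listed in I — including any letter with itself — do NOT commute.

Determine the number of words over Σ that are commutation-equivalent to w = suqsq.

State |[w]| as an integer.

10

piece 0:s — minimal
piece 1:u rests on {0:s}
piece 2:q — minimal
piece 3:s rests on {1:u}
piece 4:q rests on {2:q}
minimal pieces: {0:s, 2:q}
ways to finish when only these pieces remain (= sum over removing one remaining piece with nothing left below it):
  1 left: {3}→1  {4}→1
  2 left: {1,3}→1  {2,4}→1  {3,4}→2
  3 left: {0,1,3}→1  {1,3,4}→3  {2,3,4}→3
  placing 0:s first → 6 extensions
  placing 2:q first → 4 extensions
total linear extensions = 10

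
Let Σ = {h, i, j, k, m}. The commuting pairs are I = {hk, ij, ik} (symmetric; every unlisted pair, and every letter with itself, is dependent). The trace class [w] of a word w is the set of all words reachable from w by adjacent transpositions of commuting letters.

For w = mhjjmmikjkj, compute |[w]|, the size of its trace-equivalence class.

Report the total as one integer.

0(m) covers ∅
1(h) covers 0:m
2(j) covers 1:h
3(j) covers 2:j
4(m) covers 3:j
5(m) covers 4:m
6(i) covers 5:m
7(k) covers 5:m
8(j) covers 7:k
9(k) covers 8:j
10(j) covers 9:k
floor of heap: 0:m
completions by unplaced set U, small U first (add the entries for U minus each lowest piece of U):
  |U|=1: {6}:1  {10}:1
  |U|=2: {6,10}:2  {9,10}:1
  |U|=3: {6,9,10}:3  {8,9,10}:1
  |U|=4: {6,8,9,10}:4  {7,8,9,10}:1
  |U|=5: {6,7,8,9,10}:5
  |U|=6: {5,6,7,8,9,10}:5
  |U|=7: {4,5,6,7,8,9,10}:5
  |U|=8: {3,4,5,6,7,8,9,10}:5
  |U|=9: {2,3,4,5,6,7,8,9,10}:5
  start at 0(m): 5

5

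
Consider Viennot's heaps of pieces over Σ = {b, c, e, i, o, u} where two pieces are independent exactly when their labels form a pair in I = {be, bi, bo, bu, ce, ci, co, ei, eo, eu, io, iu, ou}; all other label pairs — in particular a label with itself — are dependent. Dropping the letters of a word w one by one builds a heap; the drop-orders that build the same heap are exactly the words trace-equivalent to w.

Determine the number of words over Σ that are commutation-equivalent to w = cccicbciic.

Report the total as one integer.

120

piece 0:c — minimal
piece 1:c rests on {0:c}
piece 2:c rests on {1:c}
piece 3:i — minimal
piece 4:c rests on {2:c}
piece 5:b rests on {4:c}
piece 6:c rests on {5:b}
piece 7:i rests on {3:i}
piece 8:i rests on {7:i}
piece 9:c rests on {6:c}
minimal pieces: {0:c, 3:i}
ways to finish when only these pieces remain (= sum over removing one remaining piece with nothing left below it):
  1 left: {8}→1  {9}→1
  2 left: {6,9}→1  {7,8}→1  {8,9}→2
  3 left: {3,7,8}→1  {5,6,9}→1  {6,8,9}→3  {7,8,9}→3
  4 left: {3,7,8,9}→4  {4,5,6,9}→1  {5,6,8,9}→4  {6,7,8,9}→6
  5 left: {2,4,5,6,9}→1  {3,6,7,8,9}→10  {4,5,6,8,9}→5  {5,6,7,8,9}→10
  6 left: {1,2,4,5,6,9}→1  {2,4,5,6,8,9}→6  {3,5,6,7,8,9}→20  {4,5,6,7,8,9}→15
  7 left: {0,1,2,4,5,6,9}→1  {1,2,4,5,6,8,9}→7  {2,4,5,6,7,8,9}→21  {3,4,5,6,7,8,9}→35
  8 left: {0,1,2,4,5,6,8,9}→8  {1,2,4,5,6,7,8,9}→28  {2,3,4,5,6,7,8,9}→56
  placing 0:c first → 84 extensions
  placing 3:i first → 36 extensions
total linear extensions = 120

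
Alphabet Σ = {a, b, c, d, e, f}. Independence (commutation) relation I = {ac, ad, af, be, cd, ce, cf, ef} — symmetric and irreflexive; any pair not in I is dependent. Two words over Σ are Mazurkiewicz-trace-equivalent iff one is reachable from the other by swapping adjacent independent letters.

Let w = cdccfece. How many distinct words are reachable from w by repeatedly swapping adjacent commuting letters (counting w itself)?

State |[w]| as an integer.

#0=c has no predecessor
#1=d has no predecessor
#2=c depends on [0:c]
#3=c depends on [2:c]
#4=f depends on [1:d]
#5=e depends on [1:d]
#6=c depends on [3:c]
#7=e depends on [5:e]
sources: [0:c, 1:d]
N(rest) = Σ N(rest − s) over sources s of rest; N(one piece) = 1:
  size 1 → [4]=1  [6]=1  [7]=1
  size 2 → [3,6]=1  [4,6]=2  [4,7]=2  [5,7]=1  [6,7]=2
  size 3 → [2,3,6]=1  [3,4,6]=3  [3,6,7]=3  [4,5,7]=3  [4,6,7]=6  [5,6,7]=3
  size 4 → [0,2,3,6]=1  [1,4,5,7]=3  [2,3,4,6]=4  [2,3,6,7]=4  [3,4,6,7]=12  [3,5,6,7]=6  [4,5,6,7]=12
  size 5 → [0,2,3,4,6]=5  [0,2,3,6,7]=5  [1,4,5,6,7]=15  [2,3,4,6,7]=20  [2,3,5,6,7]=10  [3,4,5,6,7]=30
  size 6 → [0,2,3,4,6,7]=30  [0,2,3,5,6,7]=15  [1,3,4,5,6,7]=45  [2,3,4,5,6,7]=60
  first=0(c) contributes 105
  first=1(d) contributes 105
|[w]| = 210

210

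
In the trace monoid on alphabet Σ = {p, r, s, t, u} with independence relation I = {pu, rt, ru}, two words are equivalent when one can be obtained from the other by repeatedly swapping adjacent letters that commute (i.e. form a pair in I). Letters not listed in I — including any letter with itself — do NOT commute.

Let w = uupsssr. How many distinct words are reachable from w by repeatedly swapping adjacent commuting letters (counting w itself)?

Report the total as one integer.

3

#0=u has no predecessor
#1=u depends on [0:u]
#2=p has no predecessor
#3=s depends on [1:u, 2:p]
#4=s depends on [3:s]
#5=s depends on [4:s]
#6=r depends on [5:s]
sources: [0:u, 2:p]
N(rest) = Σ N(rest − s) over sources s of rest; N(one piece) = 1:
  size 1 → [6]=1
  size 2 → [5,6]=1
  size 3 → [4,5,6]=1
  size 4 → [3,4,5,6]=1
  size 5 → [1,3,4,5,6]=1  [2,3,4,5,6]=1
  first=0(u) contributes 2
  first=2(p) contributes 1
|[w]| = 3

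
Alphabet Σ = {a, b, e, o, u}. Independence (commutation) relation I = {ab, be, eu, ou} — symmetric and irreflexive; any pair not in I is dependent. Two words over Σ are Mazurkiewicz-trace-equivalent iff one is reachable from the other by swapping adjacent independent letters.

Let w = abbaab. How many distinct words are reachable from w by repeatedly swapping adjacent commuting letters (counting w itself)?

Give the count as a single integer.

20

0(a) covers ∅
1(b) covers ∅
2(b) covers 1:b
3(a) covers 0:a
4(a) covers 3:a
5(b) covers 2:b
floor of heap: 0:a, 1:b
completions by unplaced set U, small U first (add the entries for U minus each lowest piece of U):
  |U|=1: {4}:1  {5}:1
  |U|=2: {2,5}:1  {3,4}:1  {4,5}:2
  |U|=3: {0,3,4}:1  {1,2,5}:1  {2,4,5}:3  {3,4,5}:3
  |U|=4: {0,3,4,5}:4  {1,2,4,5}:4  {2,3,4,5}:6
  start at 0(a): 10
  start at 1(b): 10
sum over floor = 20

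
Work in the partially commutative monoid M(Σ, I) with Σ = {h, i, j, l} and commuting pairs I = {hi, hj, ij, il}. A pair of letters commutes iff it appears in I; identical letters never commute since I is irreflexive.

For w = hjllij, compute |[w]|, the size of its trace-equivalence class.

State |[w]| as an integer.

12

0(h) covers ∅
1(j) covers ∅
2(l) covers 0:h, 1:j
3(l) covers 2:l
4(i) covers ∅
5(j) covers 3:l
floor of heap: 0:h, 1:j, 4:i
completions by unplaced set U, small U first (add the entries for U minus each lowest piece of U):
  |U|=1: {4}:1  {5}:1
  |U|=2: {3,5}:1  {4,5}:2
  |U|=3: {2,3,5}:1  {3,4,5}:3
  |U|=4: {0,2,3,5}:1  {1,2,3,5}:1  {2,3,4,5}:4
  start at 0(h): 5
  start at 1(j): 5
  start at 4(i): 2
sum over floor = 12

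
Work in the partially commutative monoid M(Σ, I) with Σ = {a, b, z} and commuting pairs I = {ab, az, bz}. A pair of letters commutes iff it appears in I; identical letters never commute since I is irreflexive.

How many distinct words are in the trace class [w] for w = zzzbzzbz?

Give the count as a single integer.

28

drop 0:z onto floor
drop 1:z onto {0:z}
drop 2:z onto {1:z}
drop 3:b onto floor
drop 4:z onto {2:z}
drop 5:z onto {4:z}
drop 6:b onto {3:b}
drop 7:z onto {5:z}
ground layer = {0:z, 3:b}
drop-orders for the pieces not yet dropped (sum over which currently-grounded one goes next):
  1 to go: {6} 1  {7} 1
  2 to go: {3,6} 1  {5,7} 1  {6,7} 2
  3 to go: {3,6,7} 3  {4,5,7} 1  {5,6,7} 3
  4 to go: {2,4,5,7} 1  {3,5,6,7} 6  {4,5,6,7} 4
  5 to go: {1,2,4,5,7} 1  {2,4,5,6,7} 5  {3,4,5,6,7} 10
  6 to go: {0,1,2,4,5,7} 1  {1,2,4,5,6,7} 6  {2,3,4,5,6,7} 15
  if 0:z drops first: 21 orders
  if 3:b drops first: 7 orders
heap linearizations: 28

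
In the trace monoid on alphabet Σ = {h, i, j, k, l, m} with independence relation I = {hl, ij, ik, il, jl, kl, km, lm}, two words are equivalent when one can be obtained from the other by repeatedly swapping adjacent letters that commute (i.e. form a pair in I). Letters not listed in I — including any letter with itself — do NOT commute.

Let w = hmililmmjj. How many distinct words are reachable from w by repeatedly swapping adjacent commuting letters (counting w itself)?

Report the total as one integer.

0(h) covers ∅
1(m) covers 0:h
2(i) covers 1:m
3(l) covers ∅
4(i) covers 2:i
5(l) covers 3:l
6(m) covers 4:i
7(m) covers 6:m
8(j) covers 7:m
9(j) covers 8:j
floor of heap: 0:h, 3:l
completions by unplaced set U, small U first (add the entries for U minus each lowest piece of U):
  |U|=1: {5}:1  {9}:1
  |U|=2: {3,5}:1  {5,9}:2  {8,9}:1
  |U|=3: {3,5,9}:3  {5,8,9}:3  {7,8,9}:1
  |U|=4: {3,5,8,9}:6  {5,7,8,9}:4  {6,7,8,9}:1
  |U|=5: {3,5,7,8,9}:10  {4,6,7,8,9}:1  {5,6,7,8,9}:5
  |U|=6: {2,4,6,7,8,9}:1  {3,5,6,7,8,9}:15  {4,5,6,7,8,9}:6
  |U|=7: {1,2,4,6,7,8,9}:1  {2,4,5,6,7,8,9}:7  {3,4,5,6,7,8,9}:21
  |U|=8: {0,1,2,4,6,7,8,9}:1  {1,2,4,5,6,7,8,9}:8  {2,3,4,5,6,7,8,9}:28
  start at 0(h): 36
  start at 3(l): 9
sum over floor = 45

45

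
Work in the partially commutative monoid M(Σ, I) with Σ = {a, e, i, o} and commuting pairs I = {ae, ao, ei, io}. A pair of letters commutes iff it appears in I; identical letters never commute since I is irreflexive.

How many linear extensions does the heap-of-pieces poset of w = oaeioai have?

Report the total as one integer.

35

#0=o has no predecessor
#1=a has no predecessor
#2=e depends on [0:o]
#3=i depends on [1:a]
#4=o depends on [2:e]
#5=a depends on [3:i]
#6=i depends on [5:a]
sources: [0:o, 1:a]
N(rest) = Σ N(rest − s) over sources s of rest; N(one piece) = 1:
  size 1 → [4]=1  [6]=1
  size 2 → [2,4]=1  [4,6]=2  [5,6]=1
  size 3 → [0,2,4]=1  [2,4,6]=3  [3,5,6]=1  [4,5,6]=3
  size 4 → [0,2,4,6]=4  [1,3,5,6]=1  [2,4,5,6]=6  [3,4,5,6]=4
  size 5 → [0,2,4,5,6]=10  [1,3,4,5,6]=5  [2,3,4,5,6]=10
  first=0(o) contributes 15
  first=1(a) contributes 20
|[w]| = 35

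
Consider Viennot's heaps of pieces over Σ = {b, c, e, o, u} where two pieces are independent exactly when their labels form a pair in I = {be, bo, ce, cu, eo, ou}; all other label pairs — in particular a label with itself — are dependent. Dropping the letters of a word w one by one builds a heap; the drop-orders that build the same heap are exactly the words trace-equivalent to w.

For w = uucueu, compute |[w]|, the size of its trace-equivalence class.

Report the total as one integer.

6

0(u) covers ∅
1(u) covers 0:u
2(c) covers ∅
3(u) covers 1:u
4(e) covers 3:u
5(u) covers 4:e
floor of heap: 0:u, 2:c
completions by unplaced set U, small U first (add the entries for U minus each lowest piece of U):
  |U|=1: {2}:1  {5}:1
  |U|=2: {2,5}:2  {4,5}:1
  |U|=3: {2,4,5}:3  {3,4,5}:1
  |U|=4: {1,3,4,5}:1  {2,3,4,5}:4
  start at 0(u): 5
  start at 2(c): 1
sum over floor = 6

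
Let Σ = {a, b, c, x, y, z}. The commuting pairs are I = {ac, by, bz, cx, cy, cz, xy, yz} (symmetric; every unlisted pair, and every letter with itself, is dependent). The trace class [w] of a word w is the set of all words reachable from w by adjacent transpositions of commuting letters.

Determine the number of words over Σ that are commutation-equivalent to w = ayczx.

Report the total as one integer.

15

piece 0:a — minimal
piece 1:y rests on {0:a}
piece 2:c — minimal
piece 3:z rests on {0:a}
piece 4:x rests on {3:z}
minimal pieces: {0:a, 2:c}
ways to finish when only these pieces remain (= sum over removing one remaining piece with nothing left below it):
  1 left: {1}→1  {2}→1  {4}→1
  2 left: {1,2}→2  {1,4}→2  {2,4}→2  {3,4}→1
  3 left: {1,2,4}→6  {1,3,4}→3  {2,3,4}→3
  placing 0:a first → 12 extensions
  placing 2:c first → 3 extensions
total linear extensions = 15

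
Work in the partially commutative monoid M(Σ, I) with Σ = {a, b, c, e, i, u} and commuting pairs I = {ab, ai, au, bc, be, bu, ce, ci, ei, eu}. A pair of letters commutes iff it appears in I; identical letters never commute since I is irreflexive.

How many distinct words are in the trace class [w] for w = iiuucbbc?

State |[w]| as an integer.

15

0(i) covers ∅
1(i) covers 0:i
2(u) covers 1:i
3(u) covers 2:u
4(c) covers 3:u
5(b) covers 1:i
6(b) covers 5:b
7(c) covers 4:c
floor of heap: 0:i
completions by unplaced set U, small U first (add the entries for U minus each lowest piece of U):
  |U|=1: {6}:1  {7}:1
  |U|=2: {4,7}:1  {5,6}:1  {6,7}:2
  |U|=3: {3,4,7}:1  {4,6,7}:3  {5,6,7}:3
  |U|=4: {2,3,4,7}:1  {3,4,6,7}:4  {4,5,6,7}:6
  |U|=5: {2,3,4,6,7}:5  {3,4,5,6,7}:10
  |U|=6: {2,3,4,5,6,7}:15
  start at 0(i): 15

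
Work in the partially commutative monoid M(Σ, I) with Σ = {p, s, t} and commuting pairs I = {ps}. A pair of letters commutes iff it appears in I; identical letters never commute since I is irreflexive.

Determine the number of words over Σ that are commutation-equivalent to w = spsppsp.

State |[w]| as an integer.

35

piece 0:s — minimal
piece 1:p — minimal
piece 2:s rests on {0:s}
piece 3:p rests on {1:p}
piece 4:p rests on {3:p}
piece 5:s rests on {2:s}
piece 6:p rests on {4:p}
minimal pieces: {0:s, 1:p}
ways to finish when only these pieces remain (= sum over removing one remaining piece with nothing left below it):
  1 left: {5}→1  {6}→1
  2 left: {2,5}→1  {4,6}→1  {5,6}→2
  3 left: {0,2,5}→1  {2,5,6}→3  {3,4,6}→1  {4,5,6}→3
  4 left: {0,2,5,6}→4  {1,3,4,6}→1  {2,4,5,6}→6  {3,4,5,6}→4
  5 left: {0,2,4,5,6}→10  {1,3,4,5,6}→5  {2,3,4,5,6}→10
  placing 0:s first → 15 extensions
  placing 1:p first → 20 extensions
total linear extensions = 35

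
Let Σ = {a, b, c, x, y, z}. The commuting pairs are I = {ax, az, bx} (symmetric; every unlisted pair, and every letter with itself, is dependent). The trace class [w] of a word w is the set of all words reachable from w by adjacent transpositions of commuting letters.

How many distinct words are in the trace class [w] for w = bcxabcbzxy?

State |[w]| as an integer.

3

#0=b has no predecessor
#1=c depends on [0:b]
#2=x depends on [1:c]
#3=a depends on [1:c]
#4=b depends on [3:a]
#5=c depends on [2:x, 4:b]
#6=b depends on [5:c]
#7=z depends on [6:b]
#8=x depends on [7:z]
#9=y depends on [8:x]
sources: [0:b]
N(rest) = Σ N(rest − s) over sources s of rest; N(one piece) = 1:
  size 1 → [9]=1
  size 2 → [8,9]=1
  size 3 → [7,8,9]=1
  size 4 → [6,7,8,9]=1
  size 5 → [5,6,7,8,9]=1
  size 6 → [2,5,6,7,8,9]=1  [4,5,6,7,8,9]=1
  size 7 → [2,4,5,6,7,8,9]=2  [3,4,5,6,7,8,9]=1
  size 8 → [2,3,4,5,6,7,8,9]=3
  first=0(b) contributes 3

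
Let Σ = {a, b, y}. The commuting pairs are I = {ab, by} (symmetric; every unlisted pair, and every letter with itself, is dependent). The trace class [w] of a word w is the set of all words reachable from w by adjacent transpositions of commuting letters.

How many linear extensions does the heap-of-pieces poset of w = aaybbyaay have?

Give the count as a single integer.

drop 0:a onto floor
drop 1:a onto {0:a}
drop 2:y onto {1:a}
drop 3:b onto floor
drop 4:b onto {3:b}
drop 5:y onto {2:y}
drop 6:a onto {5:y}
drop 7:a onto {6:a}
drop 8:y onto {7:a}
ground layer = {0:a, 3:b}
drop-orders for the pieces not yet dropped (sum over which currently-grounded one goes next):
  1 to go: {4} 1  {8} 1
  2 to go: {3,4} 1  {4,8} 2  {7,8} 1
  3 to go: {3,4,8} 3  {4,7,8} 3  {6,7,8} 1
  4 to go: {3,4,7,8} 6  {4,6,7,8} 4  {5,6,7,8} 1
  5 to go: {2,5,6,7,8} 1  {3,4,6,7,8} 10  {4,5,6,7,8} 5
  6 to go: {1,2,5,6,7,8} 1  {2,4,5,6,7,8} 6  {3,4,5,6,7,8} 15
  7 to go: {0,1,2,5,6,7,8} 1  {1,2,4,5,6,7,8} 7  {2,3,4,5,6,7,8} 21
  if 0:a drops first: 28 orders
  if 3:b drops first: 8 orders
heap linearizations: 36

36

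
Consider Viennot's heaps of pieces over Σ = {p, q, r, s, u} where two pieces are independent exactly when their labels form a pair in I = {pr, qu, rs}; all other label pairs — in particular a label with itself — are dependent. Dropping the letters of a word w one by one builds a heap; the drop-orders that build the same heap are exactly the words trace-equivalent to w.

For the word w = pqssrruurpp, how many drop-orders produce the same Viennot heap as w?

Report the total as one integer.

drop 0:p onto floor
drop 1:q onto {0:p}
drop 2:s onto {1:q}
drop 3:s onto {2:s}
drop 4:r onto {1:q}
drop 5:r onto {4:r}
drop 6:u onto {3:s, 5:r}
drop 7:u onto {6:u}
drop 8:r onto {7:u}
drop 9:p onto {7:u}
drop 10:p onto {9:p}
ground layer = {0:p}
drop-orders for the pieces not yet dropped (sum over which currently-grounded one goes next):
  1 to go: {8} 1  {10} 1
  2 to go: {8,10} 2  {9,10} 1
  3 to go: {8,9,10} 3
  4 to go: {7,8,9,10} 3
  5 to go: {6,7,8,9,10} 3
  6 to go: {3,6,7,8,9,10} 3  {5,6,7,8,9,10} 3
  7 to go: {2,3,6,7,8,9,10} 3  {3,5,6,7,8,9,10} 6  {4,5,6,7,8,9,10} 3
  8 to go: {2,3,5,6,7,8,9,10} 9  {3,4,5,6,7,8,9,10} 9
  9 to go: {2,3,4,5,6,7,8,9,10} 18
  if 0:p drops first: 18 orders

18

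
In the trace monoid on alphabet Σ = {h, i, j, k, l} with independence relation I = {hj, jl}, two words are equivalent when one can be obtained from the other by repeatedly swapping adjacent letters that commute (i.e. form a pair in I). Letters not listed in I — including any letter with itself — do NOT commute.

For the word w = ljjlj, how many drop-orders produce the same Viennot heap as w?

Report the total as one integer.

10

piece 0:l — minimal
piece 1:j — minimal
piece 2:j rests on {1:j}
piece 3:l rests on {0:l}
piece 4:j rests on {2:j}
minimal pieces: {0:l, 1:j}
ways to finish when only these pieces remain (= sum over removing one remaining piece with nothing left below it):
  1 left: {3}→1  {4}→1
  2 left: {0,3}→1  {2,4}→1  {3,4}→2
  3 left: {0,3,4}→3  {1,2,4}→1  {2,3,4}→3
  placing 0:l first → 4 extensions
  placing 1:j first → 6 extensions
total linear extensions = 10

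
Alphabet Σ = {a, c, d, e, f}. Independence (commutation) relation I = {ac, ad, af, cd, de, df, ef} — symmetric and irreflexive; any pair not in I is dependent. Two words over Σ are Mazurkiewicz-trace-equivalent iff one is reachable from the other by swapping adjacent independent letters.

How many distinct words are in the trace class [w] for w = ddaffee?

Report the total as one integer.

piece 0:d — minimal
piece 1:d rests on {0:d}
piece 2:a — minimal
piece 3:f — minimal
piece 4:f rests on {3:f}
piece 5:e rests on {2:a}
piece 6:e rests on {5:e}
minimal pieces: {0:d, 2:a, 3:f}
ways to finish when only these pieces remain (= sum over removing one remaining piece with nothing left below it):
  1 left: {1}→1  {4}→1  {6}→1
  2 left: {0,1}→1  {1,4}→2  {1,6}→2  {3,4}→1  {4,6}→2  {5,6}→1
  3 left: {0,1,4}→3  {0,1,6}→3  {1,3,4}→3  {1,4,6}→6  {1,5,6}→3  {2,5,6}→1  {3,4,6}→3  {4,5,6}→3
  4 left: {0,1,3,4}→6  {0,1,4,6}→12  {0,1,5,6}→6  {1,2,5,6}→4  {1,3,4,6}→12  {1,4,5,6}→12  {2,4,5,6}→4  {3,4,5,6}→6
  5 left: {0,1,2,5,6}→10  {0,1,3,4,6}→30  {0,1,4,5,6}→30  {1,2,4,5,6}→20  {1,3,4,5,6}→30  {2,3,4,5,6}→10
  placing 0:d first → 60 extensions
  placing 2:a first → 90 extensions
  placing 3:f first → 60 extensions
total linear extensions = 210

210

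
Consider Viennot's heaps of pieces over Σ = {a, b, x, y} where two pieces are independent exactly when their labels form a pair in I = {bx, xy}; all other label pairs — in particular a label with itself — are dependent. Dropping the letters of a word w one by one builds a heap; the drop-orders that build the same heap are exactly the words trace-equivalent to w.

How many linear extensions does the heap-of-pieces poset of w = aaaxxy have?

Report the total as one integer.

3

#0=a has no predecessor
#1=a depends on [0:a]
#2=a depends on [1:a]
#3=x depends on [2:a]
#4=x depends on [3:x]
#5=y depends on [2:a]
sources: [0:a]
N(rest) = Σ N(rest − s) over sources s of rest; N(one piece) = 1:
  size 1 → [4]=1  [5]=1
  size 2 → [3,4]=1  [4,5]=2
  size 3 → [3,4,5]=3
  size 4 → [2,3,4,5]=3
  first=0(a) contributes 3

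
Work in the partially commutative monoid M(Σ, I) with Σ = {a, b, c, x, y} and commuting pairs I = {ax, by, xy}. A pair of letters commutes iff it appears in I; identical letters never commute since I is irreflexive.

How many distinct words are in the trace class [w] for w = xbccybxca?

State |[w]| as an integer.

0(x) covers ∅
1(b) covers 0:x
2(c) covers 1:b
3(c) covers 2:c
4(y) covers 3:c
5(b) covers 3:c
6(x) covers 5:b
7(c) covers 4:y, 6:x
8(a) covers 7:c
floor of heap: 0:x
completions by unplaced set U, small U first (add the entries for U minus each lowest piece of U):
  |U|=1: {8}:1
  |U|=2: {7,8}:1
  |U|=3: {4,7,8}:1  {6,7,8}:1
  |U|=4: {4,6,7,8}:2  {5,6,7,8}:1
  |U|=5: {4,5,6,7,8}:3
  |U|=6: {3,4,5,6,7,8}:3
  |U|=7: {2,3,4,5,6,7,8}:3
  start at 0(x): 3

3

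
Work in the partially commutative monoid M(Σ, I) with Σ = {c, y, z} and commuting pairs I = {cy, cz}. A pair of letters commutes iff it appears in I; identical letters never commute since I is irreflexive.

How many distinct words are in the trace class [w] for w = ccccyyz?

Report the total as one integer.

#0=c has no predecessor
#1=c depends on [0:c]
#2=c depends on [1:c]
#3=c depends on [2:c]
#4=y has no predecessor
#5=y depends on [4:y]
#6=z depends on [5:y]
sources: [0:c, 4:y]
N(rest) = Σ N(rest − s) over sources s of rest; N(one piece) = 1:
  size 1 → [3]=1  [6]=1
  size 2 → [2,3]=1  [3,6]=2  [5,6]=1
  size 3 → [1,2,3]=1  [2,3,6]=3  [3,5,6]=3  [4,5,6]=1
  size 4 → [0,1,2,3]=1  [1,2,3,6]=4  [2,3,5,6]=6  [3,4,5,6]=4
  size 5 → [0,1,2,3,6]=5  [1,2,3,5,6]=10  [2,3,4,5,6]=10
  first=0(c) contributes 20
  first=4(y) contributes 15
|[w]| = 35

35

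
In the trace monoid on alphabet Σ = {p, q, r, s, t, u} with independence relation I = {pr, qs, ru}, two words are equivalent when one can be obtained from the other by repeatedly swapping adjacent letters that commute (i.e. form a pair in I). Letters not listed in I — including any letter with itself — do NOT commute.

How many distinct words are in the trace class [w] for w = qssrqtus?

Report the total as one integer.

#0=q has no predecessor
#1=s has no predecessor
#2=s depends on [1:s]
#3=r depends on [0:q, 2:s]
#4=q depends on [3:r]
#5=t depends on [4:q]
#6=u depends on [5:t]
#7=s depends on [6:u]
sources: [0:q, 1:s]
N(rest) = Σ N(rest − s) over sources s of rest; N(one piece) = 1:
  size 1 → [7]=1
  size 2 → [6,7]=1
  size 3 → [5,6,7]=1
  size 4 → [4,5,6,7]=1
  size 5 → [3,4,5,6,7]=1
  size 6 → [0,3,4,5,6,7]=1  [2,3,4,5,6,7]=1
  first=0(q) contributes 1
  first=1(s) contributes 2
|[w]| = 3

3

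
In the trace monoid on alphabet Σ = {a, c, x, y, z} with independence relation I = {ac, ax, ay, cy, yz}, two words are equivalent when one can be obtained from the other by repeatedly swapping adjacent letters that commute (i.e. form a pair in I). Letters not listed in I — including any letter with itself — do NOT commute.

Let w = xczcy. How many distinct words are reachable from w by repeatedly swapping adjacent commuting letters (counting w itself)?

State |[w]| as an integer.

4

#0=x has no predecessor
#1=c depends on [0:x]
#2=z depends on [1:c]
#3=c depends on [2:z]
#4=y depends on [0:x]
sources: [0:x]
N(rest) = Σ N(rest − s) over sources s of rest; N(one piece) = 1:
  size 1 → [3]=1  [4]=1
  size 2 → [2,3]=1  [3,4]=2
  size 3 → [1,2,3]=1  [2,3,4]=3
  first=0(x) contributes 4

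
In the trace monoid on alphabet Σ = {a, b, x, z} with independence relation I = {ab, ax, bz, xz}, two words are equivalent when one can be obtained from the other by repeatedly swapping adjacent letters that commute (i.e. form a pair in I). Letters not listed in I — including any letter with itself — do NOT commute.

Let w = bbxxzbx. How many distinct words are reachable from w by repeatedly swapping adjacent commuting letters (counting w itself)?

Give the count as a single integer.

#0=b has no predecessor
#1=b depends on [0:b]
#2=x depends on [1:b]
#3=x depends on [2:x]
#4=z has no predecessor
#5=b depends on [3:x]
#6=x depends on [5:b]
sources: [0:b, 4:z]
N(rest) = Σ N(rest − s) over sources s of rest; N(one piece) = 1:
  size 1 → [4]=1  [6]=1
  size 2 → [4,6]=2  [5,6]=1
  size 3 → [3,5,6]=1  [4,5,6]=3
  size 4 → [2,3,5,6]=1  [3,4,5,6]=4
  size 5 → [1,2,3,5,6]=1  [2,3,4,5,6]=5
  first=0(b) contributes 6
  first=4(z) contributes 1
|[w]| = 7

7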